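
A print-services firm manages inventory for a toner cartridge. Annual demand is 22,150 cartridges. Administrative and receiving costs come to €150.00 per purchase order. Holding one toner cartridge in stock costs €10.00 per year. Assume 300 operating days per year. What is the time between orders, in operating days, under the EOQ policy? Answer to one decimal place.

T ≈ 11.0 days

EOQ = √(2DS/H) = √(2 × 22,150 × 150 / 10) ≈ 815.17.
Cycle time = Q*/D × 300 = 815.17 / 22,150 × 300 ≈ 11.041 days.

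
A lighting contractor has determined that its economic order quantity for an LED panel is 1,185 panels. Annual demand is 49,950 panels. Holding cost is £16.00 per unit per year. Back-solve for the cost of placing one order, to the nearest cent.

Squaring Q* = √(2DS/H) gives Q*² = 2DS/H.
From Q* = √(2DS/H): S = Q*²H / (2D) = 1,185² × 16 / (2 × 49,950) = 224.9009.

S ≈ £224.90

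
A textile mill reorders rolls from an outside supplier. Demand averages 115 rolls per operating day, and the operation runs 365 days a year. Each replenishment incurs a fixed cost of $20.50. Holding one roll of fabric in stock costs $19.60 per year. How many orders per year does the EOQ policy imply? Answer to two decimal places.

Annual demand D = 115 × 365 = 41,975.
EOQ = √(2DS/H) = √(2 × 41,975 × 20.5 / 19.6) ≈ 296.32.
Orders per year = D / Q* = 41,975 / 296.32 ≈ 141.655.

N ≈ 141.65 orders per year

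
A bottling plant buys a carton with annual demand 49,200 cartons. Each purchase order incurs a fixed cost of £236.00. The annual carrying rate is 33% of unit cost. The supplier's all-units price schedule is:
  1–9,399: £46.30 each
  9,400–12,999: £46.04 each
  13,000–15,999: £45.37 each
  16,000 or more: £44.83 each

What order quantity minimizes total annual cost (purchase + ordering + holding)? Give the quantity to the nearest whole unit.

Q* ≈ 1,233 cartons

Holding cost per unit per year at price C is H = 0.33·C.
Evaluate total cost at each tier's feasible EOQ or, if the EOQ is below the tier, at the tier's minimum quantity.
EOQ at £46.30 = 1232.8 (feasible in tier 1): TC = 49,200×£46.30 + (49,200/1232.8)×236 + (1232.8/2)×0.33×£46.30 = £2,296,796.53.
EOQ at £46.04 = 1236.3 < 9400, so use break Q=9400: TC = 49,200×£46.04 + (49,200/9400.0)×236 + (9400.0/2)×0.33×£46.04 = £2,337,811.27.
EOQ at £45.37 = 1245.4 < 13000, so use break Q=13000: TC = 49,200×£45.37 + (49,200/13000.0)×236 + (13000.0/2)×0.33×£45.37 = £2,330,415.82.
EOQ at £44.83 = 1252.9 < 16000, so use break Q=16000: TC = 49,200×£44.83 + (49,200/16000.0)×236 + (16000.0/2)×0.33×£44.83 = £2,324,712.90.
Lowest total cost is £2,296,796.53 at Q = 1232.8.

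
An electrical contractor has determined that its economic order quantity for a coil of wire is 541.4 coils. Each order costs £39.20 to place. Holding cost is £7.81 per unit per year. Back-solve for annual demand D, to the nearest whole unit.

Squaring Q* = √(2DS/H) gives Q*² = 2DS/H.
From Q* = √(2DS/H): D = Q*²H / (2S) = 541.4² × 7.81 / (2 × 39.2) = 29199.235.

D ≈ 29,199 coils per year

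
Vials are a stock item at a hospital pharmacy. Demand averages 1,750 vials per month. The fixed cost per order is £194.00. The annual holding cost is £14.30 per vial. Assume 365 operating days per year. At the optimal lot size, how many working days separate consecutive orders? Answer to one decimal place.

T ≈ 13.1 days

Annual demand D = 1,750 × 12 = 21,000.
Q* = √(2DS/H) = √(2 × 21,000 × 194 / 14.3) ≈ 754.84.
Cycle time = Q*/D × 365 = 754.84 / 21,000 × 365 ≈ 13.120 days.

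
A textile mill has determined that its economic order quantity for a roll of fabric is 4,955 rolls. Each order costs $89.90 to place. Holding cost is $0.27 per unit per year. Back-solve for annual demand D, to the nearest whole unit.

D ≈ 36,869 rolls per year

The basic EOQ model gives Q* = √(2DS/H); rearrange for the unknown.
From Q* = √(2DS/H): D = Q*²H / (2S) = 4,955² × 0.27 / (2 × 89.9) = 36869.003.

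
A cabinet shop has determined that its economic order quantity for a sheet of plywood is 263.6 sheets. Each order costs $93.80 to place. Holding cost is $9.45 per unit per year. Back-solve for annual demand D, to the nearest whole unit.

D ≈ 3,500 sheets per year

The basic EOQ model gives Q* = √(2DS/H); rearrange for the unknown.
From Q* = √(2DS/H): D = Q*²H / (2S) = 263.6² × 9.45 / (2 × 93.8) = 3500.175.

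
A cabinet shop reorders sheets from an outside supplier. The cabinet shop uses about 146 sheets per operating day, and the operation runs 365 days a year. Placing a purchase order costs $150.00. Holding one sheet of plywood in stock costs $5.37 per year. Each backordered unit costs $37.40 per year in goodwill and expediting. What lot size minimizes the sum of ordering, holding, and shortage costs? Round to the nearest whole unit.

Q* ≈ 1,845 sheets

Annual demand D = 146 × 365 = 53,290.
With planned backorders, Q* = √(2DS/H) · √((H+B)/B).
√(2DS/H) = √(2 × 53,290 × 150 / 5.37) = 1725.426.
√((H+B)/B) = √((5.37+37.4)/37.4) = 1.0694.
Q* ≈ 1845.144.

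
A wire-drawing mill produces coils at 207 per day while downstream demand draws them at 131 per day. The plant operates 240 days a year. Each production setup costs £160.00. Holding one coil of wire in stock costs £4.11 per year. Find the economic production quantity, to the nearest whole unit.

Annual demand D = 131 × 240 = 31,440.
Production build-up factor (1 − d/p) = 1 − 131/207 = 0.3671.
Q* = √(2DS / (H(1 − d/p))) = √(2 × 31,440 × 160 / (4.11 × 0.3671)).
= √(10,060,800 / 1.509) ≈ 2582.104.

Q* ≈ 2,582 coils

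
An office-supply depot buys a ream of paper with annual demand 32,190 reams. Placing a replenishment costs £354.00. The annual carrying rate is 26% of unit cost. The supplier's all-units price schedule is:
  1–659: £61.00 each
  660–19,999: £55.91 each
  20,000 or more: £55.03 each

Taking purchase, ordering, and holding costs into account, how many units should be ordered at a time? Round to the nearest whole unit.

Holding cost per unit per year at price C is H = 0.26·C.
Candidates are each tier's EOQ (if it falls in that tier) and each price-break quantity.
Tier 1 (£61.00): EOQ = 1198.7 exceeds tier's upper bound 659, so this tier is dominated.
EOQ at £55.91 = 1252.1 (feasible in tier 2): TC = 32,190×£55.91 + (32,190/1252.1)×354 + (1252.1/2)×0.26×£55.91 = £1,817,944.46.
EOQ at £55.03 = 1262.1 < 20000, so use break Q=20000: TC = 32,190×£55.03 + (32,190/20000.0)×354 + (20000.0/2)×0.26×£55.03 = £1,915,063.46.
Lowest total cost is £1,817,944.46 at Q = 1252.1.

Q* ≈ 1,252 reams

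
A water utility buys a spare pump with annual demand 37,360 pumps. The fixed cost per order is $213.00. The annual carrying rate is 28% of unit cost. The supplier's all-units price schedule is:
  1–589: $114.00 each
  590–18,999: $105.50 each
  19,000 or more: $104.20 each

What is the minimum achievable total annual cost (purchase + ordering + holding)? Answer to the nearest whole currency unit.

TC* ≈ $3,963,163

Holding cost per unit per year at price C is H = 0.28·C.
Candidates are each tier's EOQ (if it falls in that tier) and each price-break quantity.
Tier 1 ($114.00): EOQ = 706.1 exceeds tier's upper bound 589, so this tier is dominated.
EOQ at $105.50 = 734.0 (feasible in tier 2): TC = 37,360×$105.50 + (37,360/734.0)×213 + (734.0/2)×0.28×$105.50 = $3,963,162.71.
EOQ at $104.20 = 738.6 < 19000, so use break Q=19000: TC = 37,360×$104.20 + (37,360/19000.0)×213 + (19000.0/2)×0.28×$104.20 = $4,170,502.83.
Lowest total cost among the candidates is at Q = 734.0.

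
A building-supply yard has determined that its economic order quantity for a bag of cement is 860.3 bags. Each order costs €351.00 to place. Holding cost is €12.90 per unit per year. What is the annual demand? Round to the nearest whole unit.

D ≈ 13,600 bags per year

The basic EOQ model gives Q* = √(2DS/H); rearrange for the unknown.
From Q* = √(2DS/H): D = Q*²H / (2S) = 860.3² × 12.9 / (2 × 351) = 13600.424.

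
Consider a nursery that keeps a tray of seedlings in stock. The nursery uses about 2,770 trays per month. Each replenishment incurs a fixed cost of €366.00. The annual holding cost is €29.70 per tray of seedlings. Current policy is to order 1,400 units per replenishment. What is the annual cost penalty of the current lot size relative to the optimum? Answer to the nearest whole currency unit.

Extra cost ≈ €2,598 per year

Annual demand D = 2,770 × 12 = 33,240.
EOQ = √(2DS/H) = √(2 × 33,240 × 366 / 29.7) ≈ 905.12.
Cost at Q* = (D/Q*)S + (Q*/2)H = √(2DSH) ≈ €26,882.17.
Cost at Q = 1,400: (33,240/1,400)×366 + (1,400/2)×29.7 = €8,689.89 + €20,790.00 = €29,479.89.
Excess = €29,479.89 − €26,882.17 = €2,597.72.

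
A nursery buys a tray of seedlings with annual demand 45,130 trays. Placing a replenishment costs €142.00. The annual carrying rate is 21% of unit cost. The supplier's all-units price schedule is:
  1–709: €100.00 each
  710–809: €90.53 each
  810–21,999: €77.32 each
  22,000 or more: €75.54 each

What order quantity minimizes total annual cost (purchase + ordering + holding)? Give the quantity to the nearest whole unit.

Holding cost per unit per year at price C is H = 0.21·C.
For each price level, check whether its EOQ is feasible; otherwise the best quantity at that price is the breakpoint.
Tier 1 (€100.00): EOQ = 781.2 exceeds tier's upper bound 709, so this tier is dominated.
Tier 2 (€90.53): EOQ = 821.1 exceeds tier's upper bound 809, so this tier is dominated.
EOQ at €77.32 = 888.5 (feasible in tier 3): TC = 45,130×€77.32 + (45,130/888.5)×142 + (888.5/2)×0.21×€77.32 = €3,503,877.65.
EOQ at €75.54 = 898.9 < 22000, so use break Q=22000: TC = 45,130×€75.54 + (45,130/22000.0)×142 + (22000.0/2)×0.21×€75.54 = €3,583,908.89.
Lowest total cost is €3,503,877.65 at Q = 888.5.

Q* ≈ 888 trays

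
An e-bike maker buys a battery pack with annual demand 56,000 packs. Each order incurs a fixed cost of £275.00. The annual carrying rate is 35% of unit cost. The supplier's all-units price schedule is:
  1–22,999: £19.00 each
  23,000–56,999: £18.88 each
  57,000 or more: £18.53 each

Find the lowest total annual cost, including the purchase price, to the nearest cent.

TC* ≈ £1,078,311.53

Holding cost per unit per year at price C is H = 0.35·C.
For each price level, check whether its EOQ is feasible; otherwise the best quantity at that price is the breakpoint.
EOQ at £19.00 = 2152.1 (feasible in tier 1): TC = 56,000×£19.00 + (56,000/2152.1)×275 + (2152.1/2)×0.35×£19.00 = £1,078,311.53.
EOQ at £18.88 = 2158.9 < 23000, so use break Q=23000: TC = 56,000×£18.88 + (56,000/23000.0)×275 + (23000.0/2)×0.35×£18.88 = £1,133,941.57.
EOQ at £18.53 = 2179.2 < 57000, so use break Q=57000: TC = 56,000×£18.53 + (56,000/57000.0)×275 + (57000.0/2)×0.35×£18.53 = £1,222,786.93.
Lowest total cost among the candidates is at Q = 2152.1.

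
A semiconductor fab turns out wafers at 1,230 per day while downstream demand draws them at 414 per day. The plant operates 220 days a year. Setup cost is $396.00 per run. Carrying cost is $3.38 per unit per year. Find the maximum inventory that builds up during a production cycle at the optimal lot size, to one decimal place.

I_max ≈ 3,762.8 wafers

Annual demand D = 414 × 220 = 91,080.
Production build-up factor (1 − d/p) = 1 − 414/1,230 = 0.6634.
Q* = √(2DS / (H(1 − d/p))) = √(2 × 91,080 × 396 / (3.38 × 0.6634)).
= √(72,135,360 / 2.2423) ≈ 5671.830.
Maximum inventory = Q*(1 − d/p) = 5671.830 × 0.6634 ≈ 3762.775.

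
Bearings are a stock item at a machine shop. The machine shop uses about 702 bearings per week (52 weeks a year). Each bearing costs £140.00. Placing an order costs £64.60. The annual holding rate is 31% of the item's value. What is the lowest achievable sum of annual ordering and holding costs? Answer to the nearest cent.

TC* ≈ £14,306.93

Annual demand D = 702 × 52 = 36,504.
Holding cost H = 0.31 × £140.00 = £43.4000 per unit per year.
EOQ = √(2DS/H) = √(2 × 36,504 × 64.6 / 43.4) ≈ 329.65.
At the optimum the two cost components are equal, so total cost = 2·(Q*/2)H = Q*·H.
Minimum total = √(2DSH) = √(2 × 36,504 × 64.6 × 43.4) ≈ 14306.927.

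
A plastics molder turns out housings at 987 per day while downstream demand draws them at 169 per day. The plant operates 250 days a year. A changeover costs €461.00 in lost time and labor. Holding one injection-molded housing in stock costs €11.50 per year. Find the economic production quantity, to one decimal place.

Annual demand D = 169 × 250 = 42,250.
Production build-up factor (1 − d/p) = 1 − 169/987 = 0.8288.
Q* = √(2DS / (H(1 − d/p))) = √(2 × 42,250 × 461 / (11.5 × 0.8288)).
= √(38,954,500 / 9.5309) ≈ 2021.677.

Q* ≈ 2,021.7 housings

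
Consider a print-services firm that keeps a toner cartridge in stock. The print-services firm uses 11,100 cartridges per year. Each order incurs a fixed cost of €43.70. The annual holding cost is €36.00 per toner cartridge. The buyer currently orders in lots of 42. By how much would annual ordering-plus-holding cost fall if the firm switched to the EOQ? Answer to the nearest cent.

EOQ = √(2DS/H) = √(2 × 11,100 × 43.7 / 36) ≈ 164.16.
Cost at Q* = (D/Q*)S + (Q*/2)H = √(2DSH) ≈ €5,909.74.
Cost at Q = 42: (11,100/42)×43.7 + (42/2)×36 = €11,549.29 + €756.00 = €12,305.29.
Excess = €12,305.29 − €5,909.74 = €6,395.54.

Extra cost ≈ €6,395.54 per year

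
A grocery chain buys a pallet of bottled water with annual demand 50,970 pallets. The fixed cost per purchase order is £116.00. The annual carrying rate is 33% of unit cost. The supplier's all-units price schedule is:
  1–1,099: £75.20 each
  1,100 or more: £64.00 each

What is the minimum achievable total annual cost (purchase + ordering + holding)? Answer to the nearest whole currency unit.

Holding cost per unit per year at price C is H = 0.33·C.
Evaluate total cost at each tier's feasible EOQ or, if the EOQ is below the tier, at the tier's minimum quantity.
EOQ at £75.20 = 690.3 (feasible in tier 1): TC = 50,970×£75.20 + (50,970/690.3)×116 + (690.3/2)×0.33×£75.20 = £3,850,074.39.
EOQ at £64.00 = 748.3 < 1100, so use break Q=1100: TC = 50,970×£64.00 + (50,970/1100.0)×116 + (1100.0/2)×0.33×£64.00 = £3,279,071.02.
Lowest total cost among the candidates is at Q = 1100.0.

TC* ≈ £3,279,071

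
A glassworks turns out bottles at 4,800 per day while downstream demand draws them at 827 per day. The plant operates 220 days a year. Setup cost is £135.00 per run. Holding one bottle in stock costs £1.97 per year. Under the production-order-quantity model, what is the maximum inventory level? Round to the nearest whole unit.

I_max ≈ 4,543 bottles

Annual demand D = 827 × 220 = 181,940.
Production build-up factor (1 − d/p) = 1 − 827/4,800 = 0.8277.
Q* = √(2DS / (H(1 − d/p))) = √(2 × 181,940 × 135 / (1.97 × 0.8277)).
= √(49,123,800 / 1.6306) ≈ 5488.759.
Maximum inventory = Q*(1 − d/p) = 5488.759 × 0.8277 ≈ 4543.092.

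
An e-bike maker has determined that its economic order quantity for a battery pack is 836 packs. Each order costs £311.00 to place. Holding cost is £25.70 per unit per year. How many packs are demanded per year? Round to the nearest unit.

D ≈ 28,877 packs per year

Squaring Q* = √(2DS/H) gives Q*² = 2DS/H.
From Q* = √(2DS/H): D = Q*²H / (2S) = 836² × 25.7 / (2 × 311) = 28877.214.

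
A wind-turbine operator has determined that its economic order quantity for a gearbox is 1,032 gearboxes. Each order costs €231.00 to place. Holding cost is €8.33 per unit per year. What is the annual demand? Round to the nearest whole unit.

D ≈ 19,203 gearboxes per year

Invert the EOQ relation Q*² = 2DS/H.
From Q* = √(2DS/H): D = Q*²H / (2S) = 1,032² × 8.33 / (2 × 231) = 19202.705.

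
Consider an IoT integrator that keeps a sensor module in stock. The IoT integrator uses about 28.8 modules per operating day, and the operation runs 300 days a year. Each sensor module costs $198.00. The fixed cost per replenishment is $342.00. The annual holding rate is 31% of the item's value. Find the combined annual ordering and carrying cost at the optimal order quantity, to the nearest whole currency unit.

Annual demand D = 28.8 × 300 = 8,640.
Holding cost H = 0.31 × $198.00 = $61.3800 per unit per year.
Q* = √(2DS/H) = √(2 × 8,640 × 342 / 61.38) ≈ 310.29.
At Q*, ordering cost (D/Q*)S equals holding cost (Q*/2)H, each = √(DSH/2).
Minimum total = √(2DSH) = √(2 × 8,640 × 342 × 61.38) ≈ 19045.762.

TC* ≈ $19,046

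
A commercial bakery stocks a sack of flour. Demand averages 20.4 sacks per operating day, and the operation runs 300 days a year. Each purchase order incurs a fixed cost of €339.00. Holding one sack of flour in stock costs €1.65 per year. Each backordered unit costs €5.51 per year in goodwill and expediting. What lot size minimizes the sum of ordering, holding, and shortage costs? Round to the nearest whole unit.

Q* ≈ 1,808 sacks

Annual demand D = 20.4 × 300 = 6,120.
With planned backorders, Q* = √(2DS/H) · √((H+B)/B).
√(2DS/H) = √(2 × 6,120 × 339 / 1.65) = 1585.801.
√((H+B)/B) = √((1.65+5.51)/5.51) = 1.1399.
Q* ≈ 1807.712.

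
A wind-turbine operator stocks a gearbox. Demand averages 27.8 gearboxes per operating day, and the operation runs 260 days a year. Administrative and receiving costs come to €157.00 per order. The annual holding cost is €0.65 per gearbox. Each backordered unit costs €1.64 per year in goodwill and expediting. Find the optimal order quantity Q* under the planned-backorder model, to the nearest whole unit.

Q* ≈ 2,208 gearboxes

Annual demand D = 27.8 × 260 = 7,228.
With planned backorders, Q* = √(2DS/H) · √((H+B)/B).
√(2DS/H) = √(2 × 7,228 × 157 / 0.65) = 1868.604.
√((H+B)/B) = √((0.65+1.64)/1.64) = 1.1817.
Q* ≈ 2208.071.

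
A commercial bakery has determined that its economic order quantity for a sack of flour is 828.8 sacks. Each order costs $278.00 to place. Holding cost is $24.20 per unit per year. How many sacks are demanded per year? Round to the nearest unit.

Invert the EOQ relation Q*² = 2DS/H.
From Q* = √(2DS/H): D = Q*²H / (2S) = 828.8² × 24.2 / (2 × 278) = 29897.857.

D ≈ 29,898 sacks per year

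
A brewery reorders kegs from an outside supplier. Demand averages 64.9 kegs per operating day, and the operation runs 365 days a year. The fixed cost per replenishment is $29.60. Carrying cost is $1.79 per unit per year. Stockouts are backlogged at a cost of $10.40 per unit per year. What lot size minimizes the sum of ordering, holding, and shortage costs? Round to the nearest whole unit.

Annual demand D = 64.9 × 365 = 23,688.5.
With planned backorders, Q* = √(2DS/H) · √((H+B)/B).
√(2DS/H) = √(2 × 23,688.5 × 29.6 / 1.79) = 885.122.
√((H+B)/B) = √((1.79+10.4)/10.4) = 1.0826.
Q* ≈ 958.271.

Q* ≈ 958 kegs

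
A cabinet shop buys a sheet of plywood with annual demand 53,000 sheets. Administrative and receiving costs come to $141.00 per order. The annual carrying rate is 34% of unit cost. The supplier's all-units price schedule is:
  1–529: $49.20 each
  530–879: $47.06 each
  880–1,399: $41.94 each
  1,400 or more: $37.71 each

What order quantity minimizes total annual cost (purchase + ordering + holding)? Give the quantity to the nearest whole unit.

Holding cost per unit per year at price C is H = 0.34·C.
For each price level, check whether its EOQ is feasible; otherwise the best quantity at that price is the breakpoint.
Tier 1 ($49.20): EOQ = 945.2 exceeds tier's upper bound 529, so this tier is dominated.
Tier 2 ($47.06): EOQ = 966.5 exceeds tier's upper bound 879, so this tier is dominated.
EOQ at $41.94 = 1023.8 (feasible in tier 3): TC = 53,000×$41.94 + (53,000/1023.8)×141 + (1023.8/2)×0.34×$41.94 = $2,237,418.77.
EOQ at $37.71 = 1079.7 < 1400, so use break Q=1400: TC = 53,000×$37.71 + (53,000/1400.0)×141 + (1400.0/2)×0.34×$37.71 = $2,012,942.84.
Lowest total cost is $2,012,942.84 at Q = 1400.0.

Q* ≈ 1,400 sheets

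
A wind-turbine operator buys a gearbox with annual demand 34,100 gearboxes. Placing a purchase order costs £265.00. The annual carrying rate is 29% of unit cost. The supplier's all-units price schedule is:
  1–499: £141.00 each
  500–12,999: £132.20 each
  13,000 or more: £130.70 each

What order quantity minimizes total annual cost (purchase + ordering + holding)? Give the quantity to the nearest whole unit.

Q* ≈ 687 gearboxes

Holding cost per unit per year at price C is H = 0.29·C.
Candidates are each tier's EOQ (if it falls in that tier) and each price-break quantity.
Tier 1 (£141.00): EOQ = 664.8 exceeds tier's upper bound 499, so this tier is dominated.
EOQ at £132.20 = 686.6 (feasible in tier 2): TC = 34,100×£132.20 + (34,100/686.6)×265 + (686.6/2)×0.29×£132.20 = £4,534,342.66.
EOQ at £130.70 = 690.5 < 13000, so use break Q=13000: TC = 34,100×£130.70 + (34,100/13000.0)×265 + (13000.0/2)×0.29×£130.70 = £4,703,934.62.
Lowest total cost is £4,534,342.66 at Q = 686.6.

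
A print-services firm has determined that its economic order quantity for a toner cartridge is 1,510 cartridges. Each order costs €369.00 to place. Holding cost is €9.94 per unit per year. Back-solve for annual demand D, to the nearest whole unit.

D ≈ 30,710 cartridges per year

Squaring Q* = √(2DS/H) gives Q*² = 2DS/H.
From Q* = √(2DS/H): D = Q*²H / (2S) = 1,510² × 9.94 / (2 × 369) = 30710.290.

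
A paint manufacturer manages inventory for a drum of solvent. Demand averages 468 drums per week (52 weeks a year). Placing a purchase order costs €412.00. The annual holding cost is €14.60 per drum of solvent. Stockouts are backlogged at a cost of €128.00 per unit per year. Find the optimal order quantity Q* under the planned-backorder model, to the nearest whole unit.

Annual demand D = 468 × 52 = 24,336.
With planned backorders, Q* = √(2DS/H) · √((H+B)/B).
√(2DS/H) = √(2 × 24,336 × 412 / 14.6) = 1171.957.
√((H+B)/B) = √((14.6+128)/128) = 1.0555.
Q* ≈ 1236.991.

Q* ≈ 1,237 drums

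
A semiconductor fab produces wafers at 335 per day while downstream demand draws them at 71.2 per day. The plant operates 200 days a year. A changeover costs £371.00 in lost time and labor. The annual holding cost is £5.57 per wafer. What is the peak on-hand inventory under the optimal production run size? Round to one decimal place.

I_max ≈ 1,222.2 wafers

Annual demand D = 71.2 × 200 = 14,240.
Production build-up factor (1 − d/p) = 1 − 71.2/335 = 0.7875.
Q* = √(2DS / (H(1 − d/p))) = √(2 × 14,240 × 371 / (5.57 × 0.7875)).
= √(10,566,080 / 4.3862) ≈ 1552.081.
Maximum inventory = Q*(1 − d/p) = 1552.081 × 0.7875 ≈ 1222.206.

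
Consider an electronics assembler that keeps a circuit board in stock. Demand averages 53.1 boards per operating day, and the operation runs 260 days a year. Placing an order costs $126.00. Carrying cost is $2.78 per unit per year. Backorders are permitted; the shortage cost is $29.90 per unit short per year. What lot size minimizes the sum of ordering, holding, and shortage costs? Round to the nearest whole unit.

Annual demand D = 53.1 × 260 = 13,806.
With planned backorders, Q* = √(2DS/H) · √((H+B)/B).
√(2DS/H) = √(2 × 13,806 × 126 / 2.78) = 1118.695.
√((H+B)/B) = √((2.78+29.9)/29.9) = 1.0455.
Q* ≈ 1169.546.

Q* ≈ 1,170 boards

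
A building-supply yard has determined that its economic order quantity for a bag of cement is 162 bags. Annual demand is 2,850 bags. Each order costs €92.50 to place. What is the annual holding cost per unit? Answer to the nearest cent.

The basic EOQ model gives Q* = √(2DS/H); rearrange for the unknown.
From Q* = √(2DS/H): H = 2DS / Q*² = 2 × 2,850 × 92.5 / 162² = 20.0903.

H ≈ €20.09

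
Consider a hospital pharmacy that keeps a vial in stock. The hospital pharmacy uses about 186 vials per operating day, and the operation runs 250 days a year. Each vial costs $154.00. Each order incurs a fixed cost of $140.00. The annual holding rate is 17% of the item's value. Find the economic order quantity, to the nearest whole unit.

Annual demand D = 186 × 250 = 46,500.
Holding cost H = 0.17 × $154.00 = $26.1800 per unit per year.
EOQ = √(2DS / H) = √(2 × 46,500 × 140 / 26.18).
= √(13,020,000 / 26.18) = √497,326.2032 ≈ 705.214.

Q* ≈ 705 vials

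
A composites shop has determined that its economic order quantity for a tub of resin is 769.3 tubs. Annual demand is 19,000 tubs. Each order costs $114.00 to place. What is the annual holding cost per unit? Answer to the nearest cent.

Invert the EOQ relation Q*² = 2DS/H.
From Q* = √(2DS/H): H = 2DS / Q*² = 2 × 19,000 × 114 / 769.3² = 7.3198.

H ≈ $7.32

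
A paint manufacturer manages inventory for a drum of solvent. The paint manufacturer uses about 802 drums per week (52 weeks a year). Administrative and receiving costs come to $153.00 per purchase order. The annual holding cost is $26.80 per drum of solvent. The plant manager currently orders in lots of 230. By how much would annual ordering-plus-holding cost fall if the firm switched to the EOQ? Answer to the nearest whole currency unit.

Annual demand D = 802 × 52 = 41,704.
EOQ = √(2DS/H) = √(2 × 41,704 × 153 / 26.8) ≈ 690.05.
Cost at Q* = (D/Q*)S + (Q*/2)H = √(2DSH) ≈ $18,493.41.
Cost at Q = 230: (41,704/230)×153 + (230/2)×26.8 = $27,742.23 + $3,082.00 = $30,824.23.
Excess = $30,824.23 − $18,493.41 = $12,330.82.

Extra cost ≈ $12,331 per year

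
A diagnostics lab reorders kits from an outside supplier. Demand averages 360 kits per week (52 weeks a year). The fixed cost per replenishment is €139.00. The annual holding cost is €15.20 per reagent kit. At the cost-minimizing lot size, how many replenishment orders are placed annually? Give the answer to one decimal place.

N ≈ 32.0 orders per year

Annual demand D = 360 × 52 = 18,720.
EOQ = √(2DS/H) = √(2 × 18,720 × 139 / 15.2) ≈ 585.13.
Orders per year = D / Q* = 18,720 / 585.13 ≈ 31.993.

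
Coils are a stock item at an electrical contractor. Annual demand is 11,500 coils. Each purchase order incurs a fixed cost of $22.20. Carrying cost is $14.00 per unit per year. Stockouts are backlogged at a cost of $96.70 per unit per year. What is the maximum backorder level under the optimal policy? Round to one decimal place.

S* ≈ 25.8 coils

With planned backorders, Q* = √(2DS/H) · √((H+B)/B).
√(2DS/H) = √(2 × 11,500 × 22.2 / 14) = 190.975.
√((H+B)/B) = √((14+96.7)/96.7) = 1.0699.
Q* ≈ 204.332.
S* = Q* · H/(H+B) = 204.332 × 14/110.7 ≈ 25.841.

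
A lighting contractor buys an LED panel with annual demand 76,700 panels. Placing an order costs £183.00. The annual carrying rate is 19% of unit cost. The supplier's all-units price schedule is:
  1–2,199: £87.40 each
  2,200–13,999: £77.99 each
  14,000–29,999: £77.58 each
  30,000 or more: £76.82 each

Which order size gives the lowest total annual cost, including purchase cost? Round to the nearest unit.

Holding cost per unit per year at price C is H = 0.19·C.
Candidates are each tier's EOQ (if it falls in that tier) and each price-break quantity.
EOQ at £87.40 = 1300.2 (feasible in tier 1): TC = 76,700×£87.40 + (76,700/1300.2)×183 + (1300.2/2)×0.19×£87.40 = £6,725,170.90.
EOQ at £77.99 = 1376.4 < 2200, so use break Q=2200: TC = 76,700×£77.99 + (76,700/2200.0)×183 + (2200.0/2)×0.19×£77.99 = £6,004,512.96.
EOQ at £77.58 = 1380.0 < 14000, so use break Q=14000: TC = 76,700×£77.58 + (76,700/14000.0)×183 + (14000.0/2)×0.19×£77.58 = £6,054,569.98.
EOQ at £76.82 = 1386.8 < 30000, so use break Q=30000: TC = 76,700×£76.82 + (76,700/30000.0)×183 + (30000.0/2)×0.19×£76.82 = £6,111,498.87.
Lowest total cost is £6,004,512.96 at Q = 2200.0.

Q* ≈ 2,200 panels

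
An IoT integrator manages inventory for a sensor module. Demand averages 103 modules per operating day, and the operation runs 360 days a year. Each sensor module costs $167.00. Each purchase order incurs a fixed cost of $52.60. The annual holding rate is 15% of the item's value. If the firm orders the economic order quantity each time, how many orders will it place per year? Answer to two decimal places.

N ≈ 93.96 orders per year

Annual demand D = 103 × 360 = 37,080.
Holding cost H = 0.15 × $167.00 = $25.0500 per unit per year.
The optimal lot size = √(2DS/H) = √(2 × 37,080 × 52.6 / 25.05) ≈ 394.62.
Orders per year = D / Q* = 37,080 / 394.62 ≈ 93.965.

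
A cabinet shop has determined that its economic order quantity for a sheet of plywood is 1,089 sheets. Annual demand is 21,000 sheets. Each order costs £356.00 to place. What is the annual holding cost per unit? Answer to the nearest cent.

Squaring Q* = √(2DS/H) gives Q*² = 2DS/H.
From Q* = √(2DS/H): H = 2DS / Q*² = 2 × 21,000 × 356 / 1,089² = 12.6079.

H ≈ £12.61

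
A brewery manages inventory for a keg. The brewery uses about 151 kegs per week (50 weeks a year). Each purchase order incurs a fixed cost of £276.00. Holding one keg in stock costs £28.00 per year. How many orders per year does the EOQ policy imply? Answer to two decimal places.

Annual demand D = 151 × 50 = 7,550.
Q* = √(2DS/H) = √(2 × 7,550 × 276 / 28) ≈ 385.80.
Orders per year = D / Q* = 7,550 / 385.80 ≈ 19.570.

N ≈ 19.57 orders per year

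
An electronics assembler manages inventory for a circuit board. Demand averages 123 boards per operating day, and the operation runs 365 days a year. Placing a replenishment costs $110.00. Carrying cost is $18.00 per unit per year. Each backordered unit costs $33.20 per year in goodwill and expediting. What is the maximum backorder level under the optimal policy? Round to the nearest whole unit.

Annual demand D = 123 × 365 = 44,895.
With planned backorders, Q* = √(2DS/H) · √((H+B)/B).
√(2DS/H) = √(2 × 44,895 × 110 / 18) = 740.754.
√((H+B)/B) = √((18+33.2)/33.2) = 1.2418.
Q* ≈ 919.899.
S* = Q* · H/(H+B) = 919.899 × 18/51.2 ≈ 323.402.

S* ≈ 323 boards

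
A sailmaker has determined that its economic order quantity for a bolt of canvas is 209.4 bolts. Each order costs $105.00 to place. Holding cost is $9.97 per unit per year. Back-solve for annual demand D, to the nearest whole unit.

D ≈ 2,082 bolts per year

Invert the EOQ relation Q*² = 2DS/H.
From Q* = √(2DS/H): D = Q*²H / (2S) = 209.4² × 9.97 / (2 × 105) = 2081.753.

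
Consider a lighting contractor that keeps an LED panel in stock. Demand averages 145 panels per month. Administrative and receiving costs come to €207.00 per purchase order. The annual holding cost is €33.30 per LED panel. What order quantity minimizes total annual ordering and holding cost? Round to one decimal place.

Annual demand D = 145 × 12 = 1,740.
EOQ = √(2DS / H) = √(2 × 1,740 × 207 / 33.3).
= √(720,360 / 33.3) = √21,632.4324 ≈ 147.080.

Q* ≈ 147.1 panels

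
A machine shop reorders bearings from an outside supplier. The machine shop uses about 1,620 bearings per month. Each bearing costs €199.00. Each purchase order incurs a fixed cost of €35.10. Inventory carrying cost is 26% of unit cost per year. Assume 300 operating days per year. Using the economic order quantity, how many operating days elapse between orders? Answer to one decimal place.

Annual demand D = 1,620 × 12 = 19,440.
Holding cost H = 0.26 × €199.00 = €51.7400 per unit per year.
EOQ = √(2DS/H) = √(2 × 19,440 × 35.1 / 51.74) ≈ 162.41.
Cycle time = Q*/D × 300 = 162.41 / 19,440 × 300 ≈ 2.506 days.

T ≈ 2.5 days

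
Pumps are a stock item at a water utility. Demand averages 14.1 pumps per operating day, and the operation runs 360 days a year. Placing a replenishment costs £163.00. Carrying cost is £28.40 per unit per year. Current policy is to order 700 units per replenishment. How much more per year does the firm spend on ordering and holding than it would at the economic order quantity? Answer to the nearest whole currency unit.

Extra cost ≈ £4,267 per year

Annual demand D = 14.1 × 360 = 5,076.
EOQ = √(2DS/H) = √(2 × 5,076 × 163 / 28.4) ≈ 241.39.
Cost at Q* = (D/Q*)S + (Q*/2)H = √(2DSH) ≈ £6,855.34.
Cost at Q = 700: (5,076/700)×163 + (700/2)×28.4 = £1,181.98 + £9,940.00 = £11,121.98.
Excess = £11,121.98 − £6,855.34 = £4,266.65.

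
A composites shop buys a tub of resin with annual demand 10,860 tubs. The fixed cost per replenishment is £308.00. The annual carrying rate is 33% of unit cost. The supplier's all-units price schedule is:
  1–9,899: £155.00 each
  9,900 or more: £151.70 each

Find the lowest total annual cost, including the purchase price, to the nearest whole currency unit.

Holding cost per unit per year at price C is H = 0.33·C.
For each price level, check whether its EOQ is feasible; otherwise the best quantity at that price is the breakpoint.
EOQ at £155.00 = 361.6 (feasible in tier 1): TC = 10,860×£155.00 + (10,860/361.6)×308 + (361.6/2)×0.33×£155.00 = £1,701,798.14.
EOQ at £151.70 = 365.6 < 9900, so use break Q=9900: TC = 10,860×£151.70 + (10,860/9900.0)×308 + (9900.0/2)×0.33×£151.70 = £1,895,601.82.
Lowest total cost among the candidates is at Q = 361.6.

TC* ≈ £1,701,798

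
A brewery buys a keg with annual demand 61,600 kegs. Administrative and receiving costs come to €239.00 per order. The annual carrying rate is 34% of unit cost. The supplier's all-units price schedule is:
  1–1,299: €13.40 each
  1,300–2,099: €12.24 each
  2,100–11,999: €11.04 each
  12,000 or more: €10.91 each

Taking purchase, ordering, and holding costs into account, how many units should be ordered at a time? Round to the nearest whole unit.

Q* ≈ 2,801 kegs

Holding cost per unit per year at price C is H = 0.34·C.
For each price level, check whether its EOQ is feasible; otherwise the best quantity at that price is the breakpoint.
Tier 1 (€13.40): EOQ = 2542.2 exceeds tier's upper bound 1299, so this tier is dominated.
Tier 2 (€12.24): EOQ = 2660.0 exceeds tier's upper bound 2099, so this tier is dominated.
EOQ at €11.04 = 2800.8 (feasible in tier 3): TC = 61,600×€11.04 + (61,600/2800.8)×239 + (2800.8/2)×0.34×€11.04 = €690,577.04.
EOQ at €10.91 = 2817.4 < 12000, so use break Q=12000: TC = 61,600×€10.91 + (61,600/12000.0)×239 + (12000.0/2)×0.34×€10.91 = €695,539.27.
Lowest total cost is €690,577.04 at Q = 2800.8.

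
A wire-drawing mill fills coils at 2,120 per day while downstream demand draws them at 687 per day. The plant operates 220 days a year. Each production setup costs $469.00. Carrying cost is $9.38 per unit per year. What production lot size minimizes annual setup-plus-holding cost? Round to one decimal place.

Annual demand D = 687 × 220 = 151,140.
Production build-up factor (1 − d/p) = 1 − 687/2,120 = 0.6759.
Q* = √(2DS / (H(1 − d/p))) = √(2 × 151,140 × 469 / (9.38 × 0.6759)).
= √(141,769,320 / 6.3403) ≈ 4728.621.

Q* ≈ 4,728.6 coils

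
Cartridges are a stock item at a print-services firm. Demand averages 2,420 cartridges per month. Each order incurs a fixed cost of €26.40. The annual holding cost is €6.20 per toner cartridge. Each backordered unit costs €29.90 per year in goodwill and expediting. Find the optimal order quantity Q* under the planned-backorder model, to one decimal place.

Annual demand D = 2,420 × 12 = 29,040.
With planned backorders, Q* = √(2DS/H) · √((H+B)/B).
√(2DS/H) = √(2 × 29,040 × 26.4 / 6.2) = 497.301.
√((H+B)/B) = √((6.2+29.9)/29.9) = 1.0988.
Q* ≈ 546.434.

Q* ≈ 546.4 cartridges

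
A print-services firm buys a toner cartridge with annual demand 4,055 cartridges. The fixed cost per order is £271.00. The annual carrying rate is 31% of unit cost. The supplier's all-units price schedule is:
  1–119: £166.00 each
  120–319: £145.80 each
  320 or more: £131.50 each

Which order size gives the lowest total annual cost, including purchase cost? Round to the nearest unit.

Q* ≈ 320 cartridges

Holding cost per unit per year at price C is H = 0.31·C.
Candidates are each tier's EOQ (if it falls in that tier) and each price-break quantity.
Tier 1 (£166.00): EOQ = 206.7 exceeds tier's upper bound 119, so this tier is dominated.
EOQ at £145.80 = 220.5 (feasible in tier 2): TC = 4,055×£145.80 + (4,055/220.5)×271 + (220.5/2)×0.31×£145.80 = £601,185.78.
EOQ at £131.50 = 232.2 < 320, so use break Q=320: TC = 4,055×£131.50 + (4,055/320.0)×271 + (320.0/2)×0.31×£131.50 = £543,188.98.
Lowest total cost is £543,188.98 at Q = 320.0.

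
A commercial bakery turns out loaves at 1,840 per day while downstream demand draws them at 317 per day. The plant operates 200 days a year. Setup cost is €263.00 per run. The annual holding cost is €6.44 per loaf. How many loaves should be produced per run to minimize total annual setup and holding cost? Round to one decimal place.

Annual demand D = 317 × 200 = 63,400.
Production build-up factor (1 − d/p) = 1 − 317/1,840 = 0.8277.
Q* = √(2DS / (H(1 − d/p))) = √(2 × 63,400 × 263 / (6.44 × 0.8277)).
= √(33,348,400 / 5.3305) ≈ 2501.229.

Q* ≈ 2,501.2 loaves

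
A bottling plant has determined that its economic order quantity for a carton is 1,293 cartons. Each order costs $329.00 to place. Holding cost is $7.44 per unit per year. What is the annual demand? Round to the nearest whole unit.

D ≈ 18,904 cartons per year

Invert the EOQ relation Q*² = 2DS/H.
From Q* = √(2DS/H): D = Q*²H / (2S) = 1,293² × 7.44 / (2 × 329) = 18903.581.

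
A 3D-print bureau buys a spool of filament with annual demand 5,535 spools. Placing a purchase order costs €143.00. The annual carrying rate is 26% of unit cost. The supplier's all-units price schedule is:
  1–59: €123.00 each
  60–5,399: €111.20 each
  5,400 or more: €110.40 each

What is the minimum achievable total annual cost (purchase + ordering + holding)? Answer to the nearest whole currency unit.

Holding cost per unit per year at price C is H = 0.26·C.
Candidates are each tier's EOQ (if it falls in that tier) and each price-break quantity.
Tier 1 (€123.00): EOQ = 222.5 exceeds tier's upper bound 59, so this tier is dominated.
EOQ at €111.20 = 234.0 (feasible in tier 2): TC = 5,535×€111.20 + (5,535/234.0)×143 + (234.0/2)×0.26×€111.20 = €622,257.20.
EOQ at €110.40 = 234.8 < 5400, so use break Q=5400: TC = 5,535×€110.40 + (5,535/5400.0)×143 + (5400.0/2)×0.26×€110.40 = €688,711.38.
Lowest total cost among the candidates is at Q = 234.0.

TC* ≈ €622,257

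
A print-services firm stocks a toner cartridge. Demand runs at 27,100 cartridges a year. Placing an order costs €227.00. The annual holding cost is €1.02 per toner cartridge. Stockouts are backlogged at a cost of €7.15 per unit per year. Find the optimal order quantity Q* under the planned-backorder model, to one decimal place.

Q* ≈ 3,712.5 cartridges

With planned backorders, Q* = √(2DS/H) · √((H+B)/B).
√(2DS/H) = √(2 × 27,100 × 227 / 1.02) = 3473.062.
√((H+B)/B) = √((1.02+7.15)/7.15) = 1.0690.
Q* ≈ 3712.534.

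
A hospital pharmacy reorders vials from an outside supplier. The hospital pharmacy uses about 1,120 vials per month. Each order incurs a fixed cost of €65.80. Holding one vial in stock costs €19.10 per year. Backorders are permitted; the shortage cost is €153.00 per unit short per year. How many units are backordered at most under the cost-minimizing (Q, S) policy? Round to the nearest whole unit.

Annual demand D = 1,120 × 12 = 13,440.
With planned backorders, Q* = √(2DS/H) · √((H+B)/B).
√(2DS/H) = √(2 × 13,440 × 65.8 / 19.1) = 304.306.
√((H+B)/B) = √((19.1+153)/153) = 1.0606.
Q* ≈ 322.742.
S* = Q* · H/(H+B) = 322.742 × 19.1/172.1 ≈ 35.819.

S* ≈ 36 vials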